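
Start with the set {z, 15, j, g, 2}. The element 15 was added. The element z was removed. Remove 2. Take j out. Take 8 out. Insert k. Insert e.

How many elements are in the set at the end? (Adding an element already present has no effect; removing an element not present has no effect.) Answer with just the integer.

Answer: 4

Derivation:
Tracking the set through each operation:
Start: {15, 2, g, j, z}
Event 1 (add 15): already present, no change. Set: {15, 2, g, j, z}
Event 2 (remove z): removed. Set: {15, 2, g, j}
Event 3 (remove 2): removed. Set: {15, g, j}
Event 4 (remove j): removed. Set: {15, g}
Event 5 (remove 8): not present, no change. Set: {15, g}
Event 6 (add k): added. Set: {15, g, k}
Event 7 (add e): added. Set: {15, e, g, k}

Final set: {15, e, g, k} (size 4)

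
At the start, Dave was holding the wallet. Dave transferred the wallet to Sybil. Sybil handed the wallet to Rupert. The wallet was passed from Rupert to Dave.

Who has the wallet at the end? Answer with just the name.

Answer: Dave

Derivation:
Tracking the wallet through each event:
Start: Dave has the wallet.
After event 1: Sybil has the wallet.
After event 2: Rupert has the wallet.
After event 3: Dave has the wallet.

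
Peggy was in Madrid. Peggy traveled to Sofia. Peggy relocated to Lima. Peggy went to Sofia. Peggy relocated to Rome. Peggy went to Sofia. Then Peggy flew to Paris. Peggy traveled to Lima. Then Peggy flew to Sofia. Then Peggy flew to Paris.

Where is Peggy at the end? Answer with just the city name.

Tracking Peggy's location:
Start: Peggy is in Madrid.
After move 1: Madrid -> Sofia. Peggy is in Sofia.
After move 2: Sofia -> Lima. Peggy is in Lima.
After move 3: Lima -> Sofia. Peggy is in Sofia.
After move 4: Sofia -> Rome. Peggy is in Rome.
After move 5: Rome -> Sofia. Peggy is in Sofia.
After move 6: Sofia -> Paris. Peggy is in Paris.
After move 7: Paris -> Lima. Peggy is in Lima.
After move 8: Lima -> Sofia. Peggy is in Sofia.
After move 9: Sofia -> Paris. Peggy is in Paris.

Answer: Paris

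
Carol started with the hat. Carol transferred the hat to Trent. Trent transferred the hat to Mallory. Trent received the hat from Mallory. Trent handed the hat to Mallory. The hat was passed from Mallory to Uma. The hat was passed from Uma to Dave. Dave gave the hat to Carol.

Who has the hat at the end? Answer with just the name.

Answer: Carol

Derivation:
Tracking the hat through each event:
Start: Carol has the hat.
After event 1: Trent has the hat.
After event 2: Mallory has the hat.
After event 3: Trent has the hat.
After event 4: Mallory has the hat.
After event 5: Uma has the hat.
After event 6: Dave has the hat.
After event 7: Carol has the hat.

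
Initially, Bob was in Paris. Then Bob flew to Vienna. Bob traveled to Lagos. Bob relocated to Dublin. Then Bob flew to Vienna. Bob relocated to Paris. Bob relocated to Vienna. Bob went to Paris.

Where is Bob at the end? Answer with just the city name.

Tracking Bob's location:
Start: Bob is in Paris.
After move 1: Paris -> Vienna. Bob is in Vienna.
After move 2: Vienna -> Lagos. Bob is in Lagos.
After move 3: Lagos -> Dublin. Bob is in Dublin.
After move 4: Dublin -> Vienna. Bob is in Vienna.
After move 5: Vienna -> Paris. Bob is in Paris.
After move 6: Paris -> Vienna. Bob is in Vienna.
After move 7: Vienna -> Paris. Bob is in Paris.

Answer: Paris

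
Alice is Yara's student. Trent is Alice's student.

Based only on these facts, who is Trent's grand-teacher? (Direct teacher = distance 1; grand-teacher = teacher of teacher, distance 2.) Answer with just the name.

Answer: Yara

Derivation:
Reconstructing the teacher chain from the given facts:
  Yara -> Alice -> Trent
(each arrow means 'teacher of the next')
Positions in the chain (0 = top):
  position of Yara: 0
  position of Alice: 1
  position of Trent: 2

Trent is at position 2; the grand-teacher is 2 steps up the chain, i.e. position 0: Yara.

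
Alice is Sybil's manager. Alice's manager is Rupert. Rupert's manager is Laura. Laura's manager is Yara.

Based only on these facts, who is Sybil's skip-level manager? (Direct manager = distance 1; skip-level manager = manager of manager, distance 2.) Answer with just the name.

Reconstructing the manager chain from the given facts:
  Yara -> Laura -> Rupert -> Alice -> Sybil
(each arrow means 'manager of the next')
Positions in the chain (0 = top):
  position of Yara: 0
  position of Laura: 1
  position of Rupert: 2
  position of Alice: 3
  position of Sybil: 4

Sybil is at position 4; the skip-level manager is 2 steps up the chain, i.e. position 2: Rupert.

Answer: Rupert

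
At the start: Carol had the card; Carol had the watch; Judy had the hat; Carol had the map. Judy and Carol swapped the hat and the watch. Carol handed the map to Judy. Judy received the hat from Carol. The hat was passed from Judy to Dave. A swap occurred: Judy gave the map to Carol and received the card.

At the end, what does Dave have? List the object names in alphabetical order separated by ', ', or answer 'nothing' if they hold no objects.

Answer: hat

Derivation:
Tracking all object holders:
Start: card:Carol, watch:Carol, hat:Judy, map:Carol
Event 1 (swap hat<->watch: now hat:Carol, watch:Judy). State: card:Carol, watch:Judy, hat:Carol, map:Carol
Event 2 (give map: Carol -> Judy). State: card:Carol, watch:Judy, hat:Carol, map:Judy
Event 3 (give hat: Carol -> Judy). State: card:Carol, watch:Judy, hat:Judy, map:Judy
Event 4 (give hat: Judy -> Dave). State: card:Carol, watch:Judy, hat:Dave, map:Judy
Event 5 (swap map<->card: now map:Carol, card:Judy). State: card:Judy, watch:Judy, hat:Dave, map:Carol

Final state: card:Judy, watch:Judy, hat:Dave, map:Carol
Dave holds: hat.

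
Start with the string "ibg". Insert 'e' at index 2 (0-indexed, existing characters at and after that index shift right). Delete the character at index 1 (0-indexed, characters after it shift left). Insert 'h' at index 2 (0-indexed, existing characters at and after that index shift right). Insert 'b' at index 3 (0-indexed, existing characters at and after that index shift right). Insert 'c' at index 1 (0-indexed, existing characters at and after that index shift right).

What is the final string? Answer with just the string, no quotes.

Answer: icehbg

Derivation:
Applying each edit step by step:
Start: "ibg"
Op 1 (insert 'e' at idx 2): "ibg" -> "ibeg"
Op 2 (delete idx 1 = 'b'): "ibeg" -> "ieg"
Op 3 (insert 'h' at idx 2): "ieg" -> "iehg"
Op 4 (insert 'b' at idx 3): "iehg" -> "iehbg"
Op 5 (insert 'c' at idx 1): "iehbg" -> "icehbg"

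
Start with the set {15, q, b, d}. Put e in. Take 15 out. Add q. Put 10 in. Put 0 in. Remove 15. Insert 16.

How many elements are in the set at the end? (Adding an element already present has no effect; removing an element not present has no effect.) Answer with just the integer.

Answer: 7

Derivation:
Tracking the set through each operation:
Start: {15, b, d, q}
Event 1 (add e): added. Set: {15, b, d, e, q}
Event 2 (remove 15): removed. Set: {b, d, e, q}
Event 3 (add q): already present, no change. Set: {b, d, e, q}
Event 4 (add 10): added. Set: {10, b, d, e, q}
Event 5 (add 0): added. Set: {0, 10, b, d, e, q}
Event 6 (remove 15): not present, no change. Set: {0, 10, b, d, e, q}
Event 7 (add 16): added. Set: {0, 10, 16, b, d, e, q}

Final set: {0, 10, 16, b, d, e, q} (size 7)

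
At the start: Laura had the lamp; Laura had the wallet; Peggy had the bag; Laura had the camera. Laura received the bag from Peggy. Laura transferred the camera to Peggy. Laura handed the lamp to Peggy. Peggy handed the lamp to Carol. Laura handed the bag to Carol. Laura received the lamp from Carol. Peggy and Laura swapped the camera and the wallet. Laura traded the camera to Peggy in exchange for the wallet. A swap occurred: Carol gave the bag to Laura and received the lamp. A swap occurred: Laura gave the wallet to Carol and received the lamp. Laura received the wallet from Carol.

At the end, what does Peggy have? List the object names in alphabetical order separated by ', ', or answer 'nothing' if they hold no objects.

Answer: camera

Derivation:
Tracking all object holders:
Start: lamp:Laura, wallet:Laura, bag:Peggy, camera:Laura
Event 1 (give bag: Peggy -> Laura). State: lamp:Laura, wallet:Laura, bag:Laura, camera:Laura
Event 2 (give camera: Laura -> Peggy). State: lamp:Laura, wallet:Laura, bag:Laura, camera:Peggy
Event 3 (give lamp: Laura -> Peggy). State: lamp:Peggy, wallet:Laura, bag:Laura, camera:Peggy
Event 4 (give lamp: Peggy -> Carol). State: lamp:Carol, wallet:Laura, bag:Laura, camera:Peggy
Event 5 (give bag: Laura -> Carol). State: lamp:Carol, wallet:Laura, bag:Carol, camera:Peggy
Event 6 (give lamp: Carol -> Laura). State: lamp:Laura, wallet:Laura, bag:Carol, camera:Peggy
Event 7 (swap camera<->wallet: now camera:Laura, wallet:Peggy). State: lamp:Laura, wallet:Peggy, bag:Carol, camera:Laura
Event 8 (swap camera<->wallet: now camera:Peggy, wallet:Laura). State: lamp:Laura, wallet:Laura, bag:Carol, camera:Peggy
Event 9 (swap bag<->lamp: now bag:Laura, lamp:Carol). State: lamp:Carol, wallet:Laura, bag:Laura, camera:Peggy
Event 10 (swap wallet<->lamp: now wallet:Carol, lamp:Laura). State: lamp:Laura, wallet:Carol, bag:Laura, camera:Peggy
Event 11 (give wallet: Carol -> Laura). State: lamp:Laura, wallet:Laura, bag:Laura, camera:Peggy

Final state: lamp:Laura, wallet:Laura, bag:Laura, camera:Peggy
Peggy holds: camera.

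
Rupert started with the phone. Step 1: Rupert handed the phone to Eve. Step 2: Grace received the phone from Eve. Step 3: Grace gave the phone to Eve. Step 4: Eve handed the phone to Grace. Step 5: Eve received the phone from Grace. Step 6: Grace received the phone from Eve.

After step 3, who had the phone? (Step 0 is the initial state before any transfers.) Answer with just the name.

Answer: Eve

Derivation:
Tracking the phone holder through step 3:
After step 0 (start): Rupert
After step 1: Eve
After step 2: Grace
After step 3: Eve

At step 3, the holder is Eve.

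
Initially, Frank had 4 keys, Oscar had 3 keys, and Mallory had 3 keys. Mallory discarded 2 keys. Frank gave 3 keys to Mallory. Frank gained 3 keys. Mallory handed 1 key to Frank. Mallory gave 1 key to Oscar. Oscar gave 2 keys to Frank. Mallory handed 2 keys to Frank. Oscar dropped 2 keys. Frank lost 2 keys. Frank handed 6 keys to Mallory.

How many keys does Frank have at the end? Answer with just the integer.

Tracking counts step by step:
Start: Frank=4, Oscar=3, Mallory=3
Event 1 (Mallory -2): Mallory: 3 -> 1. State: Frank=4, Oscar=3, Mallory=1
Event 2 (Frank -> Mallory, 3): Frank: 4 -> 1, Mallory: 1 -> 4. State: Frank=1, Oscar=3, Mallory=4
Event 3 (Frank +3): Frank: 1 -> 4. State: Frank=4, Oscar=3, Mallory=4
Event 4 (Mallory -> Frank, 1): Mallory: 4 -> 3, Frank: 4 -> 5. State: Frank=5, Oscar=3, Mallory=3
Event 5 (Mallory -> Oscar, 1): Mallory: 3 -> 2, Oscar: 3 -> 4. State: Frank=5, Oscar=4, Mallory=2
Event 6 (Oscar -> Frank, 2): Oscar: 4 -> 2, Frank: 5 -> 7. State: Frank=7, Oscar=2, Mallory=2
Event 7 (Mallory -> Frank, 2): Mallory: 2 -> 0, Frank: 7 -> 9. State: Frank=9, Oscar=2, Mallory=0
Event 8 (Oscar -2): Oscar: 2 -> 0. State: Frank=9, Oscar=0, Mallory=0
Event 9 (Frank -2): Frank: 9 -> 7. State: Frank=7, Oscar=0, Mallory=0
Event 10 (Frank -> Mallory, 6): Frank: 7 -> 1, Mallory: 0 -> 6. State: Frank=1, Oscar=0, Mallory=6

Frank's final count: 1

Answer: 1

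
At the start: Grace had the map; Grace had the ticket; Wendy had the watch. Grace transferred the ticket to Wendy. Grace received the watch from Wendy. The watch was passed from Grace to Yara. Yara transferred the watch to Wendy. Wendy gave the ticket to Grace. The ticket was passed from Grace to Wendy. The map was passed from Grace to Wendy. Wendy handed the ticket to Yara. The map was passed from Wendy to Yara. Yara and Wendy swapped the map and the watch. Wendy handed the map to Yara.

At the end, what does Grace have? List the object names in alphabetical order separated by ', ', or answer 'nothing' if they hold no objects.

Tracking all object holders:
Start: map:Grace, ticket:Grace, watch:Wendy
Event 1 (give ticket: Grace -> Wendy). State: map:Grace, ticket:Wendy, watch:Wendy
Event 2 (give watch: Wendy -> Grace). State: map:Grace, ticket:Wendy, watch:Grace
Event 3 (give watch: Grace -> Yara). State: map:Grace, ticket:Wendy, watch:Yara
Event 4 (give watch: Yara -> Wendy). State: map:Grace, ticket:Wendy, watch:Wendy
Event 5 (give ticket: Wendy -> Grace). State: map:Grace, ticket:Grace, watch:Wendy
Event 6 (give ticket: Grace -> Wendy). State: map:Grace, ticket:Wendy, watch:Wendy
Event 7 (give map: Grace -> Wendy). State: map:Wendy, ticket:Wendy, watch:Wendy
Event 8 (give ticket: Wendy -> Yara). State: map:Wendy, ticket:Yara, watch:Wendy
Event 9 (give map: Wendy -> Yara). State: map:Yara, ticket:Yara, watch:Wendy
Event 10 (swap map<->watch: now map:Wendy, watch:Yara). State: map:Wendy, ticket:Yara, watch:Yara
Event 11 (give map: Wendy -> Yara). State: map:Yara, ticket:Yara, watch:Yara

Final state: map:Yara, ticket:Yara, watch:Yara
Grace holds: (nothing).

Answer: nothing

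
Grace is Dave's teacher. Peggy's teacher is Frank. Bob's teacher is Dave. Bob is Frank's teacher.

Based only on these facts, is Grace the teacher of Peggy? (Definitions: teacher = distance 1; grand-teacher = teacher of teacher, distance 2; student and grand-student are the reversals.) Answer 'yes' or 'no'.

Answer: no

Derivation:
Reconstructing the teacher chain from the given facts:
  Grace -> Dave -> Bob -> Frank -> Peggy
(each arrow means 'teacher of the next')
Positions in the chain (0 = top):
  position of Grace: 0
  position of Dave: 1
  position of Bob: 2
  position of Frank: 3
  position of Peggy: 4

Grace is at position 0, Peggy is at position 4; signed distance (j - i) = 4.
'teacher' requires j - i = 1. Actual distance is 4, so the relation does NOT hold.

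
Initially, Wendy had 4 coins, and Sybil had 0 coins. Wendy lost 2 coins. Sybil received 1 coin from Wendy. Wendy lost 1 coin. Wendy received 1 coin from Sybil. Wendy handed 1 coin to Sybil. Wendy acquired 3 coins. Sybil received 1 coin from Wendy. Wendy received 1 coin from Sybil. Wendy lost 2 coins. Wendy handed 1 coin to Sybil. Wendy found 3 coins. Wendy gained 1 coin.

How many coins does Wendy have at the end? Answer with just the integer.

Tracking counts step by step:
Start: Wendy=4, Sybil=0
Event 1 (Wendy -2): Wendy: 4 -> 2. State: Wendy=2, Sybil=0
Event 2 (Wendy -> Sybil, 1): Wendy: 2 -> 1, Sybil: 0 -> 1. State: Wendy=1, Sybil=1
Event 3 (Wendy -1): Wendy: 1 -> 0. State: Wendy=0, Sybil=1
Event 4 (Sybil -> Wendy, 1): Sybil: 1 -> 0, Wendy: 0 -> 1. State: Wendy=1, Sybil=0
Event 5 (Wendy -> Sybil, 1): Wendy: 1 -> 0, Sybil: 0 -> 1. State: Wendy=0, Sybil=1
Event 6 (Wendy +3): Wendy: 0 -> 3. State: Wendy=3, Sybil=1
Event 7 (Wendy -> Sybil, 1): Wendy: 3 -> 2, Sybil: 1 -> 2. State: Wendy=2, Sybil=2
Event 8 (Sybil -> Wendy, 1): Sybil: 2 -> 1, Wendy: 2 -> 3. State: Wendy=3, Sybil=1
Event 9 (Wendy -2): Wendy: 3 -> 1. State: Wendy=1, Sybil=1
Event 10 (Wendy -> Sybil, 1): Wendy: 1 -> 0, Sybil: 1 -> 2. State: Wendy=0, Sybil=2
Event 11 (Wendy +3): Wendy: 0 -> 3. State: Wendy=3, Sybil=2
Event 12 (Wendy +1): Wendy: 3 -> 4. State: Wendy=4, Sybil=2

Wendy's final count: 4

Answer: 4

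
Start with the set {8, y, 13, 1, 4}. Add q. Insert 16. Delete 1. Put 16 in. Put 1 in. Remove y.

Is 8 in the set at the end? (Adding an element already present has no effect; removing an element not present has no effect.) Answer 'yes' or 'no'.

Answer: yes

Derivation:
Tracking the set through each operation:
Start: {1, 13, 4, 8, y}
Event 1 (add q): added. Set: {1, 13, 4, 8, q, y}
Event 2 (add 16): added. Set: {1, 13, 16, 4, 8, q, y}
Event 3 (remove 1): removed. Set: {13, 16, 4, 8, q, y}
Event 4 (add 16): already present, no change. Set: {13, 16, 4, 8, q, y}
Event 5 (add 1): added. Set: {1, 13, 16, 4, 8, q, y}
Event 6 (remove y): removed. Set: {1, 13, 16, 4, 8, q}

Final set: {1, 13, 16, 4, 8, q} (size 6)
8 is in the final set.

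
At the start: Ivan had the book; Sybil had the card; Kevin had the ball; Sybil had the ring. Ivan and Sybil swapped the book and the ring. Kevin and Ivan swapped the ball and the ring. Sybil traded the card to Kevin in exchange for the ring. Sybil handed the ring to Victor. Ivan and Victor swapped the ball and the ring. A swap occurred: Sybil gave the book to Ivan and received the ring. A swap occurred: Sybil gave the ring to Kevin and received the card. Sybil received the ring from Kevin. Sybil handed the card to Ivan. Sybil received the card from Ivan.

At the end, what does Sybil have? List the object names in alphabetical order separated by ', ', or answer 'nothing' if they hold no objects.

Answer: card, ring

Derivation:
Tracking all object holders:
Start: book:Ivan, card:Sybil, ball:Kevin, ring:Sybil
Event 1 (swap book<->ring: now book:Sybil, ring:Ivan). State: book:Sybil, card:Sybil, ball:Kevin, ring:Ivan
Event 2 (swap ball<->ring: now ball:Ivan, ring:Kevin). State: book:Sybil, card:Sybil, ball:Ivan, ring:Kevin
Event 3 (swap card<->ring: now card:Kevin, ring:Sybil). State: book:Sybil, card:Kevin, ball:Ivan, ring:Sybil
Event 4 (give ring: Sybil -> Victor). State: book:Sybil, card:Kevin, ball:Ivan, ring:Victor
Event 5 (swap ball<->ring: now ball:Victor, ring:Ivan). State: book:Sybil, card:Kevin, ball:Victor, ring:Ivan
Event 6 (swap book<->ring: now book:Ivan, ring:Sybil). State: book:Ivan, card:Kevin, ball:Victor, ring:Sybil
Event 7 (swap ring<->card: now ring:Kevin, card:Sybil). State: book:Ivan, card:Sybil, ball:Victor, ring:Kevin
Event 8 (give ring: Kevin -> Sybil). State: book:Ivan, card:Sybil, ball:Victor, ring:Sybil
Event 9 (give card: Sybil -> Ivan). State: book:Ivan, card:Ivan, ball:Victor, ring:Sybil
Event 10 (give card: Ivan -> Sybil). State: book:Ivan, card:Sybil, ball:Victor, ring:Sybil

Final state: book:Ivan, card:Sybil, ball:Victor, ring:Sybil
Sybil holds: card, ring.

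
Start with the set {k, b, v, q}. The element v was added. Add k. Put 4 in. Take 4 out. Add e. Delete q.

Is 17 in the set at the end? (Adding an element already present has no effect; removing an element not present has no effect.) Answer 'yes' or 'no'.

Tracking the set through each operation:
Start: {b, k, q, v}
Event 1 (add v): already present, no change. Set: {b, k, q, v}
Event 2 (add k): already present, no change. Set: {b, k, q, v}
Event 3 (add 4): added. Set: {4, b, k, q, v}
Event 4 (remove 4): removed. Set: {b, k, q, v}
Event 5 (add e): added. Set: {b, e, k, q, v}
Event 6 (remove q): removed. Set: {b, e, k, v}

Final set: {b, e, k, v} (size 4)
17 is NOT in the final set.

Answer: no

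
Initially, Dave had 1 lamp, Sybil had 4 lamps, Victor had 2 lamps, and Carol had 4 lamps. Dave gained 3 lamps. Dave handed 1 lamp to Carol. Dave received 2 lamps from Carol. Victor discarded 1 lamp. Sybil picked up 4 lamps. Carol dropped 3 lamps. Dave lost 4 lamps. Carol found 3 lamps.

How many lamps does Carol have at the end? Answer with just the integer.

Answer: 3

Derivation:
Tracking counts step by step:
Start: Dave=1, Sybil=4, Victor=2, Carol=4
Event 1 (Dave +3): Dave: 1 -> 4. State: Dave=4, Sybil=4, Victor=2, Carol=4
Event 2 (Dave -> Carol, 1): Dave: 4 -> 3, Carol: 4 -> 5. State: Dave=3, Sybil=4, Victor=2, Carol=5
Event 3 (Carol -> Dave, 2): Carol: 5 -> 3, Dave: 3 -> 5. State: Dave=5, Sybil=4, Victor=2, Carol=3
Event 4 (Victor -1): Victor: 2 -> 1. State: Dave=5, Sybil=4, Victor=1, Carol=3
Event 5 (Sybil +4): Sybil: 4 -> 8. State: Dave=5, Sybil=8, Victor=1, Carol=3
Event 6 (Carol -3): Carol: 3 -> 0. State: Dave=5, Sybil=8, Victor=1, Carol=0
Event 7 (Dave -4): Dave: 5 -> 1. State: Dave=1, Sybil=8, Victor=1, Carol=0
Event 8 (Carol +3): Carol: 0 -> 3. State: Dave=1, Sybil=8, Victor=1, Carol=3

Carol's final count: 3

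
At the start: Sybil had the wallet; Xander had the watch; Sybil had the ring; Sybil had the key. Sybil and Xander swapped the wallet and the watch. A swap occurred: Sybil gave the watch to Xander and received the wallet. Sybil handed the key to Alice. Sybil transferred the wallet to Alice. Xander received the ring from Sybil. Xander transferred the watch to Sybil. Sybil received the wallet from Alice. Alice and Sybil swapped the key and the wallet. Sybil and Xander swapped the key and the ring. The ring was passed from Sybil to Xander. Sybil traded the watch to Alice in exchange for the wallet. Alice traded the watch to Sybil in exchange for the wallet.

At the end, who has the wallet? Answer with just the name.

Answer: Alice

Derivation:
Tracking all object holders:
Start: wallet:Sybil, watch:Xander, ring:Sybil, key:Sybil
Event 1 (swap wallet<->watch: now wallet:Xander, watch:Sybil). State: wallet:Xander, watch:Sybil, ring:Sybil, key:Sybil
Event 2 (swap watch<->wallet: now watch:Xander, wallet:Sybil). State: wallet:Sybil, watch:Xander, ring:Sybil, key:Sybil
Event 3 (give key: Sybil -> Alice). State: wallet:Sybil, watch:Xander, ring:Sybil, key:Alice
Event 4 (give wallet: Sybil -> Alice). State: wallet:Alice, watch:Xander, ring:Sybil, key:Alice
Event 5 (give ring: Sybil -> Xander). State: wallet:Alice, watch:Xander, ring:Xander, key:Alice
Event 6 (give watch: Xander -> Sybil). State: wallet:Alice, watch:Sybil, ring:Xander, key:Alice
Event 7 (give wallet: Alice -> Sybil). State: wallet:Sybil, watch:Sybil, ring:Xander, key:Alice
Event 8 (swap key<->wallet: now key:Sybil, wallet:Alice). State: wallet:Alice, watch:Sybil, ring:Xander, key:Sybil
Event 9 (swap key<->ring: now key:Xander, ring:Sybil). State: wallet:Alice, watch:Sybil, ring:Sybil, key:Xander
Event 10 (give ring: Sybil -> Xander). State: wallet:Alice, watch:Sybil, ring:Xander, key:Xander
Event 11 (swap watch<->wallet: now watch:Alice, wallet:Sybil). State: wallet:Sybil, watch:Alice, ring:Xander, key:Xander
Event 12 (swap watch<->wallet: now watch:Sybil, wallet:Alice). State: wallet:Alice, watch:Sybil, ring:Xander, key:Xander

Final state: wallet:Alice, watch:Sybil, ring:Xander, key:Xander
The wallet is held by Alice.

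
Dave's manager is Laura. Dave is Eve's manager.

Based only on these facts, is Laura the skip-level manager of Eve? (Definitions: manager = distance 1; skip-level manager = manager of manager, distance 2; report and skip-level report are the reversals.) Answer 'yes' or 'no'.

Reconstructing the manager chain from the given facts:
  Laura -> Dave -> Eve
(each arrow means 'manager of the next')
Positions in the chain (0 = top):
  position of Laura: 0
  position of Dave: 1
  position of Eve: 2

Laura is at position 0, Eve is at position 2; signed distance (j - i) = 2.
'skip-level manager' requires j - i = 2. Actual distance is 2, so the relation HOLDS.

Answer: yes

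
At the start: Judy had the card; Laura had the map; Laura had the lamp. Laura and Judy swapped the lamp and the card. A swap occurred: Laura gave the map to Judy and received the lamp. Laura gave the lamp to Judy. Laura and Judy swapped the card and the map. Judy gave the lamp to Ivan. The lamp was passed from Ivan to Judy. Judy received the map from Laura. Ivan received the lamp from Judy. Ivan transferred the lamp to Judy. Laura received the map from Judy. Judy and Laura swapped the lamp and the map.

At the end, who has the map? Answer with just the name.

Answer: Judy

Derivation:
Tracking all object holders:
Start: card:Judy, map:Laura, lamp:Laura
Event 1 (swap lamp<->card: now lamp:Judy, card:Laura). State: card:Laura, map:Laura, lamp:Judy
Event 2 (swap map<->lamp: now map:Judy, lamp:Laura). State: card:Laura, map:Judy, lamp:Laura
Event 3 (give lamp: Laura -> Judy). State: card:Laura, map:Judy, lamp:Judy
Event 4 (swap card<->map: now card:Judy, map:Laura). State: card:Judy, map:Laura, lamp:Judy
Event 5 (give lamp: Judy -> Ivan). State: card:Judy, map:Laura, lamp:Ivan
Event 6 (give lamp: Ivan -> Judy). State: card:Judy, map:Laura, lamp:Judy
Event 7 (give map: Laura -> Judy). State: card:Judy, map:Judy, lamp:Judy
Event 8 (give lamp: Judy -> Ivan). State: card:Judy, map:Judy, lamp:Ivan
Event 9 (give lamp: Ivan -> Judy). State: card:Judy, map:Judy, lamp:Judy
Event 10 (give map: Judy -> Laura). State: card:Judy, map:Laura, lamp:Judy
Event 11 (swap lamp<->map: now lamp:Laura, map:Judy). State: card:Judy, map:Judy, lamp:Laura

Final state: card:Judy, map:Judy, lamp:Laura
The map is held by Judy.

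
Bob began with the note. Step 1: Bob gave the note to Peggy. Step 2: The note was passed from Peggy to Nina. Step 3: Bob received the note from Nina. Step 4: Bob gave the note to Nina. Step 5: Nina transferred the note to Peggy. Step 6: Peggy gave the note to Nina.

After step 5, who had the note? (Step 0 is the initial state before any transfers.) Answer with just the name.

Tracking the note holder through step 5:
After step 0 (start): Bob
After step 1: Peggy
After step 2: Nina
After step 3: Bob
After step 4: Nina
After step 5: Peggy

At step 5, the holder is Peggy.

Answer: Peggy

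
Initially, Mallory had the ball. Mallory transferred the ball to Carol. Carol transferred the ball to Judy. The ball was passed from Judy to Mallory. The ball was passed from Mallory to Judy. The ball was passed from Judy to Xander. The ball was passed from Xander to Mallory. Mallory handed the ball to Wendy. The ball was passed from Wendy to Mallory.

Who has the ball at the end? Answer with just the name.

Answer: Mallory

Derivation:
Tracking the ball through each event:
Start: Mallory has the ball.
After event 1: Carol has the ball.
After event 2: Judy has the ball.
After event 3: Mallory has the ball.
After event 4: Judy has the ball.
After event 5: Xander has the ball.
After event 6: Mallory has the ball.
After event 7: Wendy has the ball.
After event 8: Mallory has the ball.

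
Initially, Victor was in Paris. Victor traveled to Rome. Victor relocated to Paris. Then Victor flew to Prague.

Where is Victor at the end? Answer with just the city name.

Answer: Prague

Derivation:
Tracking Victor's location:
Start: Victor is in Paris.
After move 1: Paris -> Rome. Victor is in Rome.
After move 2: Rome -> Paris. Victor is in Paris.
After move 3: Paris -> Prague. Victor is in Prague.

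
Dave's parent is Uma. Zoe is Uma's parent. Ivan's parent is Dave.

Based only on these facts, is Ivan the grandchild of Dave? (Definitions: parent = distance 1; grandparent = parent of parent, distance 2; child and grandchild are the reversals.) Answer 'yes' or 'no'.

Reconstructing the parent chain from the given facts:
  Zoe -> Uma -> Dave -> Ivan
(each arrow means 'parent of the next')
Positions in the chain (0 = top):
  position of Zoe: 0
  position of Uma: 1
  position of Dave: 2
  position of Ivan: 3

Ivan is at position 3, Dave is at position 2; signed distance (j - i) = -1.
'grandchild' requires j - i = -2. Actual distance is -1, so the relation does NOT hold.

Answer: no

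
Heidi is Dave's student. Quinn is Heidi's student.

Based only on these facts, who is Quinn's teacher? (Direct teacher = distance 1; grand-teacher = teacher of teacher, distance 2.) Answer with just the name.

Reconstructing the teacher chain from the given facts:
  Dave -> Heidi -> Quinn
(each arrow means 'teacher of the next')
Positions in the chain (0 = top):
  position of Dave: 0
  position of Heidi: 1
  position of Quinn: 2

Quinn is at position 2; the teacher is 1 step up the chain, i.e. position 1: Heidi.

Answer: Heidi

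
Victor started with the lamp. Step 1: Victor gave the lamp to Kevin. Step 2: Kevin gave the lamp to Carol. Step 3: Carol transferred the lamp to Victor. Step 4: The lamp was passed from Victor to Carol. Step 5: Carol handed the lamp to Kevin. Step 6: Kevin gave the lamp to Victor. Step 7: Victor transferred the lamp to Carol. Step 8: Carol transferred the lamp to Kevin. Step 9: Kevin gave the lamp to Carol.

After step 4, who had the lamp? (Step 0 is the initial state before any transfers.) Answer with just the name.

Tracking the lamp holder through step 4:
After step 0 (start): Victor
After step 1: Kevin
After step 2: Carol
After step 3: Victor
After step 4: Carol

At step 4, the holder is Carol.

Answer: Carol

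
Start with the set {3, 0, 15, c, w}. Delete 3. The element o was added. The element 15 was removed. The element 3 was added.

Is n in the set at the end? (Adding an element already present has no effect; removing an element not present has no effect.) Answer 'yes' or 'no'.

Tracking the set through each operation:
Start: {0, 15, 3, c, w}
Event 1 (remove 3): removed. Set: {0, 15, c, w}
Event 2 (add o): added. Set: {0, 15, c, o, w}
Event 3 (remove 15): removed. Set: {0, c, o, w}
Event 4 (add 3): added. Set: {0, 3, c, o, w}

Final set: {0, 3, c, o, w} (size 5)
n is NOT in the final set.

Answer: no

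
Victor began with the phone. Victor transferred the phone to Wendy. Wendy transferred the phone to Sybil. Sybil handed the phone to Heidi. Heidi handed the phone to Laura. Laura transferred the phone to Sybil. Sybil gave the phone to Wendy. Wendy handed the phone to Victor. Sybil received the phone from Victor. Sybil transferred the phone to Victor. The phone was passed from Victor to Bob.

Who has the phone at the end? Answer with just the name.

Answer: Bob

Derivation:
Tracking the phone through each event:
Start: Victor has the phone.
After event 1: Wendy has the phone.
After event 2: Sybil has the phone.
After event 3: Heidi has the phone.
After event 4: Laura has the phone.
After event 5: Sybil has the phone.
After event 6: Wendy has the phone.
After event 7: Victor has the phone.
After event 8: Sybil has the phone.
After event 9: Victor has the phone.
After event 10: Bob has the phone.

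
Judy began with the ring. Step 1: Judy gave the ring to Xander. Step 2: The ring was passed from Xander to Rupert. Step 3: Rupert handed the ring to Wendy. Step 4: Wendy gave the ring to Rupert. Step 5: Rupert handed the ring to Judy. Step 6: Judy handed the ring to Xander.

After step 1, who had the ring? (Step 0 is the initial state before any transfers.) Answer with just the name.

Tracking the ring holder through step 1:
After step 0 (start): Judy
After step 1: Xander

At step 1, the holder is Xander.

Answer: Xander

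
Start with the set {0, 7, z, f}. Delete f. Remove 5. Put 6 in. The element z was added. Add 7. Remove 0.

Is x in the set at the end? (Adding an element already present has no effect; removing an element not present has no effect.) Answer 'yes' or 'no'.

Tracking the set through each operation:
Start: {0, 7, f, z}
Event 1 (remove f): removed. Set: {0, 7, z}
Event 2 (remove 5): not present, no change. Set: {0, 7, z}
Event 3 (add 6): added. Set: {0, 6, 7, z}
Event 4 (add z): already present, no change. Set: {0, 6, 7, z}
Event 5 (add 7): already present, no change. Set: {0, 6, 7, z}
Event 6 (remove 0): removed. Set: {6, 7, z}

Final set: {6, 7, z} (size 3)
x is NOT in the final set.

Answer: no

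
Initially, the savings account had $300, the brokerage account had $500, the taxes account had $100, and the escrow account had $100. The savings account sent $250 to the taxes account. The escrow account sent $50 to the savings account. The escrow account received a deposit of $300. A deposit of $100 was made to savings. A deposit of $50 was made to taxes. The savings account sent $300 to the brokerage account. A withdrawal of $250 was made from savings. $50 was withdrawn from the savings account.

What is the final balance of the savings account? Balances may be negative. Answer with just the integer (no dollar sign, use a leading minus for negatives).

Answer: -400

Derivation:
Tracking account balances step by step:
Start: savings=300, brokerage=500, taxes=100, escrow=100
Event 1 (transfer 250 savings -> taxes): savings: 300 - 250 = 50, taxes: 100 + 250 = 350. Balances: savings=50, brokerage=500, taxes=350, escrow=100
Event 2 (transfer 50 escrow -> savings): escrow: 100 - 50 = 50, savings: 50 + 50 = 100. Balances: savings=100, brokerage=500, taxes=350, escrow=50
Event 3 (deposit 300 to escrow): escrow: 50 + 300 = 350. Balances: savings=100, brokerage=500, taxes=350, escrow=350
Event 4 (deposit 100 to savings): savings: 100 + 100 = 200. Balances: savings=200, brokerage=500, taxes=350, escrow=350
Event 5 (deposit 50 to taxes): taxes: 350 + 50 = 400. Balances: savings=200, brokerage=500, taxes=400, escrow=350
Event 6 (transfer 300 savings -> brokerage): savings: 200 - 300 = -100, brokerage: 500 + 300 = 800. Balances: savings=-100, brokerage=800, taxes=400, escrow=350
Event 7 (withdraw 250 from savings): savings: -100 - 250 = -350. Balances: savings=-350, brokerage=800, taxes=400, escrow=350
Event 8 (withdraw 50 from savings): savings: -350 - 50 = -400. Balances: savings=-400, brokerage=800, taxes=400, escrow=350

Final balance of savings: -400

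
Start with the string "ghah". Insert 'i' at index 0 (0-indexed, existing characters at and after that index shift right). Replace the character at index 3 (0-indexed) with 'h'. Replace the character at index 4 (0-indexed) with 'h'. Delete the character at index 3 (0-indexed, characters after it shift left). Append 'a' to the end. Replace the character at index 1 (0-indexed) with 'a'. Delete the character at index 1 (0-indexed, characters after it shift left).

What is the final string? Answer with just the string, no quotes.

Applying each edit step by step:
Start: "ghah"
Op 1 (insert 'i' at idx 0): "ghah" -> "ighah"
Op 2 (replace idx 3: 'a' -> 'h'): "ighah" -> "ighhh"
Op 3 (replace idx 4: 'h' -> 'h'): "ighhh" -> "ighhh"
Op 4 (delete idx 3 = 'h'): "ighhh" -> "ighh"
Op 5 (append 'a'): "ighh" -> "ighha"
Op 6 (replace idx 1: 'g' -> 'a'): "ighha" -> "iahha"
Op 7 (delete idx 1 = 'a'): "iahha" -> "ihha"

Answer: ihha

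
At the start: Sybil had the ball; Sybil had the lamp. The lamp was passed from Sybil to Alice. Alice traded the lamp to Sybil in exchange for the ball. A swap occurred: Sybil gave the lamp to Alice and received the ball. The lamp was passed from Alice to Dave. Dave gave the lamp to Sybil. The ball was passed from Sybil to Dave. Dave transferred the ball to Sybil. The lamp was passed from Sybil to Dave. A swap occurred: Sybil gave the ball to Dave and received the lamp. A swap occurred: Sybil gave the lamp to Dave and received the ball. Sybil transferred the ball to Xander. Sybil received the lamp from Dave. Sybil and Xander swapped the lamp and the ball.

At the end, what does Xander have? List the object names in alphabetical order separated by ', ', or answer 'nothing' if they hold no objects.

Answer: lamp

Derivation:
Tracking all object holders:
Start: ball:Sybil, lamp:Sybil
Event 1 (give lamp: Sybil -> Alice). State: ball:Sybil, lamp:Alice
Event 2 (swap lamp<->ball: now lamp:Sybil, ball:Alice). State: ball:Alice, lamp:Sybil
Event 3 (swap lamp<->ball: now lamp:Alice, ball:Sybil). State: ball:Sybil, lamp:Alice
Event 4 (give lamp: Alice -> Dave). State: ball:Sybil, lamp:Dave
Event 5 (give lamp: Dave -> Sybil). State: ball:Sybil, lamp:Sybil
Event 6 (give ball: Sybil -> Dave). State: ball:Dave, lamp:Sybil
Event 7 (give ball: Dave -> Sybil). State: ball:Sybil, lamp:Sybil
Event 8 (give lamp: Sybil -> Dave). State: ball:Sybil, lamp:Dave
Event 9 (swap ball<->lamp: now ball:Dave, lamp:Sybil). State: ball:Dave, lamp:Sybil
Event 10 (swap lamp<->ball: now lamp:Dave, ball:Sybil). State: ball:Sybil, lamp:Dave
Event 11 (give ball: Sybil -> Xander). State: ball:Xander, lamp:Dave
Event 12 (give lamp: Dave -> Sybil). State: ball:Xander, lamp:Sybil
Event 13 (swap lamp<->ball: now lamp:Xander, ball:Sybil). State: ball:Sybil, lamp:Xander

Final state: ball:Sybil, lamp:Xander
Xander holds: lamp.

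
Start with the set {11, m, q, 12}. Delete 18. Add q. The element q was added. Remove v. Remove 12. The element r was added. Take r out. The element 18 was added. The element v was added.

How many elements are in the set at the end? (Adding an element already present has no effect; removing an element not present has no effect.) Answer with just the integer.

Answer: 5

Derivation:
Tracking the set through each operation:
Start: {11, 12, m, q}
Event 1 (remove 18): not present, no change. Set: {11, 12, m, q}
Event 2 (add q): already present, no change. Set: {11, 12, m, q}
Event 3 (add q): already present, no change. Set: {11, 12, m, q}
Event 4 (remove v): not present, no change. Set: {11, 12, m, q}
Event 5 (remove 12): removed. Set: {11, m, q}
Event 6 (add r): added. Set: {11, m, q, r}
Event 7 (remove r): removed. Set: {11, m, q}
Event 8 (add 18): added. Set: {11, 18, m, q}
Event 9 (add v): added. Set: {11, 18, m, q, v}

Final set: {11, 18, m, q, v} (size 5)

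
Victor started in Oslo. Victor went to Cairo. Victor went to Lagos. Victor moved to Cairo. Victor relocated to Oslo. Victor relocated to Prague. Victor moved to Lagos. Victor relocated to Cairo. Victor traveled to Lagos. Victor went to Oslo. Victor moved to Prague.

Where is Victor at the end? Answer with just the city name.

Answer: Prague

Derivation:
Tracking Victor's location:
Start: Victor is in Oslo.
After move 1: Oslo -> Cairo. Victor is in Cairo.
After move 2: Cairo -> Lagos. Victor is in Lagos.
After move 3: Lagos -> Cairo. Victor is in Cairo.
After move 4: Cairo -> Oslo. Victor is in Oslo.
After move 5: Oslo -> Prague. Victor is in Prague.
After move 6: Prague -> Lagos. Victor is in Lagos.
After move 7: Lagos -> Cairo. Victor is in Cairo.
After move 8: Cairo -> Lagos. Victor is in Lagos.
After move 9: Lagos -> Oslo. Victor is in Oslo.
After move 10: Oslo -> Prague. Victor is in Prague.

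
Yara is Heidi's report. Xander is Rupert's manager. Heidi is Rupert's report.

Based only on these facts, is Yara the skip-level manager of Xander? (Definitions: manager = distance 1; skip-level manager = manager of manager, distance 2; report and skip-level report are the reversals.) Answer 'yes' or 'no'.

Reconstructing the manager chain from the given facts:
  Xander -> Rupert -> Heidi -> Yara
(each arrow means 'manager of the next')
Positions in the chain (0 = top):
  position of Xander: 0
  position of Rupert: 1
  position of Heidi: 2
  position of Yara: 3

Yara is at position 3, Xander is at position 0; signed distance (j - i) = -3.
'skip-level manager' requires j - i = 2. Actual distance is -3, so the relation does NOT hold.

Answer: no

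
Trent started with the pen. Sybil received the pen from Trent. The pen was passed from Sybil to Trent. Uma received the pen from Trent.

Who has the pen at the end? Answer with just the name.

Answer: Uma

Derivation:
Tracking the pen through each event:
Start: Trent has the pen.
After event 1: Sybil has the pen.
After event 2: Trent has the pen.
After event 3: Uma has the pen.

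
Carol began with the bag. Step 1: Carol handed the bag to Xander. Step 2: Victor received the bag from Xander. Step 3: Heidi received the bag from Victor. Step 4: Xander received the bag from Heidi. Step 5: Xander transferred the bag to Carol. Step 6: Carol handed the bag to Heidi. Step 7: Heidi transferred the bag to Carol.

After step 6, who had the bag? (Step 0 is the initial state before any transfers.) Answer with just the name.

Answer: Heidi

Derivation:
Tracking the bag holder through step 6:
After step 0 (start): Carol
After step 1: Xander
After step 2: Victor
After step 3: Heidi
After step 4: Xander
After step 5: Carol
After step 6: Heidi

At step 6, the holder is Heidi.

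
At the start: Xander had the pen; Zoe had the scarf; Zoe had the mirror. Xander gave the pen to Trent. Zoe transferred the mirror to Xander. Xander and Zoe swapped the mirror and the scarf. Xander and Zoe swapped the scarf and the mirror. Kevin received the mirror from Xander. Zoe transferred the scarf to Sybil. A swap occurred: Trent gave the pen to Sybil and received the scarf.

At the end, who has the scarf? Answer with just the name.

Answer: Trent

Derivation:
Tracking all object holders:
Start: pen:Xander, scarf:Zoe, mirror:Zoe
Event 1 (give pen: Xander -> Trent). State: pen:Trent, scarf:Zoe, mirror:Zoe
Event 2 (give mirror: Zoe -> Xander). State: pen:Trent, scarf:Zoe, mirror:Xander
Event 3 (swap mirror<->scarf: now mirror:Zoe, scarf:Xander). State: pen:Trent, scarf:Xander, mirror:Zoe
Event 4 (swap scarf<->mirror: now scarf:Zoe, mirror:Xander). State: pen:Trent, scarf:Zoe, mirror:Xander
Event 5 (give mirror: Xander -> Kevin). State: pen:Trent, scarf:Zoe, mirror:Kevin
Event 6 (give scarf: Zoe -> Sybil). State: pen:Trent, scarf:Sybil, mirror:Kevin
Event 7 (swap pen<->scarf: now pen:Sybil, scarf:Trent). State: pen:Sybil, scarf:Trent, mirror:Kevin

Final state: pen:Sybil, scarf:Trent, mirror:Kevin
The scarf is held by Trent.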